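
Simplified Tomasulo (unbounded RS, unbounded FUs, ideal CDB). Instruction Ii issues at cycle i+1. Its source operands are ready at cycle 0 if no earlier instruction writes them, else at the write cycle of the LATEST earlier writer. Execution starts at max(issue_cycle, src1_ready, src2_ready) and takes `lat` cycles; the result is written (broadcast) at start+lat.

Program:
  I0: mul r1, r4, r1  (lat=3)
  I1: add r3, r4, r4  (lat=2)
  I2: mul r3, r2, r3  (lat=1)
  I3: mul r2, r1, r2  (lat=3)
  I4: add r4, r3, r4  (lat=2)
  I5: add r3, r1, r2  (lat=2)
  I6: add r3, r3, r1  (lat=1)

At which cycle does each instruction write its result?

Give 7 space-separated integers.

Answer: 4 4 5 7 7 9 10

Derivation:
I0 mul r1: issue@1 deps=(None,None) exec_start@1 write@4
I1 add r3: issue@2 deps=(None,None) exec_start@2 write@4
I2 mul r3: issue@3 deps=(None,1) exec_start@4 write@5
I3 mul r2: issue@4 deps=(0,None) exec_start@4 write@7
I4 add r4: issue@5 deps=(2,None) exec_start@5 write@7
I5 add r3: issue@6 deps=(0,3) exec_start@7 write@9
I6 add r3: issue@7 deps=(5,0) exec_start@9 write@10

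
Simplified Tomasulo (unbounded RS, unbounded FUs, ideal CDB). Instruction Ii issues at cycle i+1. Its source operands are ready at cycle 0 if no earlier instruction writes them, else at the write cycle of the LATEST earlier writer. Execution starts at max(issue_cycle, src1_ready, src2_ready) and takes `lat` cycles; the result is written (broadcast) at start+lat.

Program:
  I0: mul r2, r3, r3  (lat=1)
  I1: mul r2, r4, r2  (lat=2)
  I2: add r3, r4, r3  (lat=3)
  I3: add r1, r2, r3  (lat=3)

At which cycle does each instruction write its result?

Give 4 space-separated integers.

I0 mul r2: issue@1 deps=(None,None) exec_start@1 write@2
I1 mul r2: issue@2 deps=(None,0) exec_start@2 write@4
I2 add r3: issue@3 deps=(None,None) exec_start@3 write@6
I3 add r1: issue@4 deps=(1,2) exec_start@6 write@9

Answer: 2 4 6 9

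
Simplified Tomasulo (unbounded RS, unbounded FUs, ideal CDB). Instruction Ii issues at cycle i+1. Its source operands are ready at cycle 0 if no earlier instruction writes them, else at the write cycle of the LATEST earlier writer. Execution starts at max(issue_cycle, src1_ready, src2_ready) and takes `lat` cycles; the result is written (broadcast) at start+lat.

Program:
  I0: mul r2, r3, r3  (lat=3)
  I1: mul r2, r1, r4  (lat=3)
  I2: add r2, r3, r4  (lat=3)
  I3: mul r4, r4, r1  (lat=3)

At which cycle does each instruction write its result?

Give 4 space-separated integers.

I0 mul r2: issue@1 deps=(None,None) exec_start@1 write@4
I1 mul r2: issue@2 deps=(None,None) exec_start@2 write@5
I2 add r2: issue@3 deps=(None,None) exec_start@3 write@6
I3 mul r4: issue@4 deps=(None,None) exec_start@4 write@7

Answer: 4 5 6 7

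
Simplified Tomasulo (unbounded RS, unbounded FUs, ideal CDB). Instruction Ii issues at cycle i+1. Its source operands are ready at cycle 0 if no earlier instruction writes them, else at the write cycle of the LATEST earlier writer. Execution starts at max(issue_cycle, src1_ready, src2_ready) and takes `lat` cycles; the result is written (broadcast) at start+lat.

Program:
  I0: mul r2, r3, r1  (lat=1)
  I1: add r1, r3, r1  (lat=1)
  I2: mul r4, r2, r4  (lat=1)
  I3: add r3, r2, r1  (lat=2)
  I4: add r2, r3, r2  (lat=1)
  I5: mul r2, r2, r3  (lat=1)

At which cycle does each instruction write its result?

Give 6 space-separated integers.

I0 mul r2: issue@1 deps=(None,None) exec_start@1 write@2
I1 add r1: issue@2 deps=(None,None) exec_start@2 write@3
I2 mul r4: issue@3 deps=(0,None) exec_start@3 write@4
I3 add r3: issue@4 deps=(0,1) exec_start@4 write@6
I4 add r2: issue@5 deps=(3,0) exec_start@6 write@7
I5 mul r2: issue@6 deps=(4,3) exec_start@7 write@8

Answer: 2 3 4 6 7 8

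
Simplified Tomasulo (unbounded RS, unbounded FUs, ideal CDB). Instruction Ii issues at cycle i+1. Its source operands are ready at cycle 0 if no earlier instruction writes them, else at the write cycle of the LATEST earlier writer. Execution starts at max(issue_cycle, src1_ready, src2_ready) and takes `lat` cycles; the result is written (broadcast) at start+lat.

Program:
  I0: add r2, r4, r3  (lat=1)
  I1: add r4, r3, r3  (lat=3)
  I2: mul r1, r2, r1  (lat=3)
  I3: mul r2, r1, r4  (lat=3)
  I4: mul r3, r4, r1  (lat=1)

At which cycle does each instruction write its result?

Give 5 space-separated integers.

Answer: 2 5 6 9 7

Derivation:
I0 add r2: issue@1 deps=(None,None) exec_start@1 write@2
I1 add r4: issue@2 deps=(None,None) exec_start@2 write@5
I2 mul r1: issue@3 deps=(0,None) exec_start@3 write@6
I3 mul r2: issue@4 deps=(2,1) exec_start@6 write@9
I4 mul r3: issue@5 deps=(1,2) exec_start@6 write@7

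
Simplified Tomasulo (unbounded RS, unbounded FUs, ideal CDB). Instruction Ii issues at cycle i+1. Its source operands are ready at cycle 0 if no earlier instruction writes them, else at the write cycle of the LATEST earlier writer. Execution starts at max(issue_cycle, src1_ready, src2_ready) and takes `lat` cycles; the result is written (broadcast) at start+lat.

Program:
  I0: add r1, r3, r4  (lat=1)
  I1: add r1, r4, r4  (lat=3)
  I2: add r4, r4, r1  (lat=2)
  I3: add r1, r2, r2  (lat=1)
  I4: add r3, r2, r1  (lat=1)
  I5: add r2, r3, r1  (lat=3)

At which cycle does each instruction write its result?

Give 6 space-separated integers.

I0 add r1: issue@1 deps=(None,None) exec_start@1 write@2
I1 add r1: issue@2 deps=(None,None) exec_start@2 write@5
I2 add r4: issue@3 deps=(None,1) exec_start@5 write@7
I3 add r1: issue@4 deps=(None,None) exec_start@4 write@5
I4 add r3: issue@5 deps=(None,3) exec_start@5 write@6
I5 add r2: issue@6 deps=(4,3) exec_start@6 write@9

Answer: 2 5 7 5 6 9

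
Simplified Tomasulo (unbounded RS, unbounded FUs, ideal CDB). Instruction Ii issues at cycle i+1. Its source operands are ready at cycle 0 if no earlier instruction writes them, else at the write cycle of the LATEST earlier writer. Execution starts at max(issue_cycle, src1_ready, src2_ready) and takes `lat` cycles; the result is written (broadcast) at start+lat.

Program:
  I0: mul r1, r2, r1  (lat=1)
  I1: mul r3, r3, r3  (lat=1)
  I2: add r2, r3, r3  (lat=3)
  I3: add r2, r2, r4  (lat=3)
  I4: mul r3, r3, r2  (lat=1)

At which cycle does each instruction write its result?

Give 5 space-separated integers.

I0 mul r1: issue@1 deps=(None,None) exec_start@1 write@2
I1 mul r3: issue@2 deps=(None,None) exec_start@2 write@3
I2 add r2: issue@3 deps=(1,1) exec_start@3 write@6
I3 add r2: issue@4 deps=(2,None) exec_start@6 write@9
I4 mul r3: issue@5 deps=(1,3) exec_start@9 write@10

Answer: 2 3 6 9 10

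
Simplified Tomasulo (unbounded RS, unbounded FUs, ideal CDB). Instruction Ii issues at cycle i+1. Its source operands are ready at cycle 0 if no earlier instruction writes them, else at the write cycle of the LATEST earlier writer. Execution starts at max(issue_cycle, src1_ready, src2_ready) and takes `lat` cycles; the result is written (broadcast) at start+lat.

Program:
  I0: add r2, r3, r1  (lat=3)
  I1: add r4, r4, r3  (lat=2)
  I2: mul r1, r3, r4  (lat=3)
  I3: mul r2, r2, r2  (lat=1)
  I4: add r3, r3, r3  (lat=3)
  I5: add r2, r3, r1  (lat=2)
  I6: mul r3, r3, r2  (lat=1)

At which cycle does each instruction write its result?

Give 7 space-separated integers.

I0 add r2: issue@1 deps=(None,None) exec_start@1 write@4
I1 add r4: issue@2 deps=(None,None) exec_start@2 write@4
I2 mul r1: issue@3 deps=(None,1) exec_start@4 write@7
I3 mul r2: issue@4 deps=(0,0) exec_start@4 write@5
I4 add r3: issue@5 deps=(None,None) exec_start@5 write@8
I5 add r2: issue@6 deps=(4,2) exec_start@8 write@10
I6 mul r3: issue@7 deps=(4,5) exec_start@10 write@11

Answer: 4 4 7 5 8 10 11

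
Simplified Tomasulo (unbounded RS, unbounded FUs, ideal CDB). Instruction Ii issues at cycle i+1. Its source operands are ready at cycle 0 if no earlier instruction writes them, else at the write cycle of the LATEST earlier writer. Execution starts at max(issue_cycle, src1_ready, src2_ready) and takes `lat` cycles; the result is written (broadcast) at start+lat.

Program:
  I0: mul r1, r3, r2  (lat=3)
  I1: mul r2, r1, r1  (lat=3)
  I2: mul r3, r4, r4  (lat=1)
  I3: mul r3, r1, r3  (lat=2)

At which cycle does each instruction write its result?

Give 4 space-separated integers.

Answer: 4 7 4 6

Derivation:
I0 mul r1: issue@1 deps=(None,None) exec_start@1 write@4
I1 mul r2: issue@2 deps=(0,0) exec_start@4 write@7
I2 mul r3: issue@3 deps=(None,None) exec_start@3 write@4
I3 mul r3: issue@4 deps=(0,2) exec_start@4 write@6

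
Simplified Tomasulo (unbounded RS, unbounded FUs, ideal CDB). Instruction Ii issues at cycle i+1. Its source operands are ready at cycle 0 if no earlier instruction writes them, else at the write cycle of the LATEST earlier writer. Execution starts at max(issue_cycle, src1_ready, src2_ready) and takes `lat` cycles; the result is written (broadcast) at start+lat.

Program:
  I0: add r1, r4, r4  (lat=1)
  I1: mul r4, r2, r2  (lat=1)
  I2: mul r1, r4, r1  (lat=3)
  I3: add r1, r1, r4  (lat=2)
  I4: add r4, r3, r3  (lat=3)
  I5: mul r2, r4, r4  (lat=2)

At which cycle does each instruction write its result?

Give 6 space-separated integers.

I0 add r1: issue@1 deps=(None,None) exec_start@1 write@2
I1 mul r4: issue@2 deps=(None,None) exec_start@2 write@3
I2 mul r1: issue@3 deps=(1,0) exec_start@3 write@6
I3 add r1: issue@4 deps=(2,1) exec_start@6 write@8
I4 add r4: issue@5 deps=(None,None) exec_start@5 write@8
I5 mul r2: issue@6 deps=(4,4) exec_start@8 write@10

Answer: 2 3 6 8 8 10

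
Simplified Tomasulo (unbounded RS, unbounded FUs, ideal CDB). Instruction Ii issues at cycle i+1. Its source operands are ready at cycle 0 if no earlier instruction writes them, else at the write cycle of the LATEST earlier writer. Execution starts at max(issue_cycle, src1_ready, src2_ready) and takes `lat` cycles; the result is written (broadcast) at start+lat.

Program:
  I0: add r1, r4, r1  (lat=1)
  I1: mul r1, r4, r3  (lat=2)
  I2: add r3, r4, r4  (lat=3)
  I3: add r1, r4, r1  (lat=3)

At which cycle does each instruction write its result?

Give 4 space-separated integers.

Answer: 2 4 6 7

Derivation:
I0 add r1: issue@1 deps=(None,None) exec_start@1 write@2
I1 mul r1: issue@2 deps=(None,None) exec_start@2 write@4
I2 add r3: issue@3 deps=(None,None) exec_start@3 write@6
I3 add r1: issue@4 deps=(None,1) exec_start@4 write@7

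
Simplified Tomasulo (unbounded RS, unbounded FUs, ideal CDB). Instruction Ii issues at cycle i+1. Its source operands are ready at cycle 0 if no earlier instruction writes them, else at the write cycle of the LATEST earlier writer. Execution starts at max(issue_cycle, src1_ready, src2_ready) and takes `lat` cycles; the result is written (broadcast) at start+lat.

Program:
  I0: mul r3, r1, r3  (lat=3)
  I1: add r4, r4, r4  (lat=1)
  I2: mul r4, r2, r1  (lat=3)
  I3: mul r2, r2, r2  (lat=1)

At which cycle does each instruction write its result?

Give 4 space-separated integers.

I0 mul r3: issue@1 deps=(None,None) exec_start@1 write@4
I1 add r4: issue@2 deps=(None,None) exec_start@2 write@3
I2 mul r4: issue@3 deps=(None,None) exec_start@3 write@6
I3 mul r2: issue@4 deps=(None,None) exec_start@4 write@5

Answer: 4 3 6 5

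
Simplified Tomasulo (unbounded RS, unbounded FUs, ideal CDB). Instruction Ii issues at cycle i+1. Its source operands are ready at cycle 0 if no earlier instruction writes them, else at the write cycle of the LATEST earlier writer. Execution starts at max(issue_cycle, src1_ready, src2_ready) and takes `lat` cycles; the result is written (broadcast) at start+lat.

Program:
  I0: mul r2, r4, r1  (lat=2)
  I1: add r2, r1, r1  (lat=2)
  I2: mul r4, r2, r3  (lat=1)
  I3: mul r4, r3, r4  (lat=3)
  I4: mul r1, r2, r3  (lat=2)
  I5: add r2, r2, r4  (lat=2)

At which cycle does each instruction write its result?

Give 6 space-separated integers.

Answer: 3 4 5 8 7 10

Derivation:
I0 mul r2: issue@1 deps=(None,None) exec_start@1 write@3
I1 add r2: issue@2 deps=(None,None) exec_start@2 write@4
I2 mul r4: issue@3 deps=(1,None) exec_start@4 write@5
I3 mul r4: issue@4 deps=(None,2) exec_start@5 write@8
I4 mul r1: issue@5 deps=(1,None) exec_start@5 write@7
I5 add r2: issue@6 deps=(1,3) exec_start@8 write@10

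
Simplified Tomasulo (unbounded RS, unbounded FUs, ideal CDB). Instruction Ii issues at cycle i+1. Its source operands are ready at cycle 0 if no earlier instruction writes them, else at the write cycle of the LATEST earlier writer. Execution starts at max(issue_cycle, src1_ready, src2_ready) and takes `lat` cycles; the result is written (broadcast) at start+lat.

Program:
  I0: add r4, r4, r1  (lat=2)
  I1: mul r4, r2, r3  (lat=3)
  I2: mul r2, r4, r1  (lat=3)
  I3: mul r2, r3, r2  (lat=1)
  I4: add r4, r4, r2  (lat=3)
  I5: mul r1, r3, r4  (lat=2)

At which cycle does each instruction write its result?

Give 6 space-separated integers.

Answer: 3 5 8 9 12 14

Derivation:
I0 add r4: issue@1 deps=(None,None) exec_start@1 write@3
I1 mul r4: issue@2 deps=(None,None) exec_start@2 write@5
I2 mul r2: issue@3 deps=(1,None) exec_start@5 write@8
I3 mul r2: issue@4 deps=(None,2) exec_start@8 write@9
I4 add r4: issue@5 deps=(1,3) exec_start@9 write@12
I5 mul r1: issue@6 deps=(None,4) exec_start@12 write@14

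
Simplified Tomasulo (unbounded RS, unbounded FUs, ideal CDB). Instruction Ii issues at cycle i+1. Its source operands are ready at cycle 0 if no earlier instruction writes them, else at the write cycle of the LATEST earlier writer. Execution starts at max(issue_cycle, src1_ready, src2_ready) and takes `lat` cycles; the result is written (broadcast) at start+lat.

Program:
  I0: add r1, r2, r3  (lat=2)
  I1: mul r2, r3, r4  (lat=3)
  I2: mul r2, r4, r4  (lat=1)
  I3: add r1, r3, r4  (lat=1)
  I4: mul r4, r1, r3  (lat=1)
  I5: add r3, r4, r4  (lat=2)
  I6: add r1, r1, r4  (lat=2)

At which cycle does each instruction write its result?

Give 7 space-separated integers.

I0 add r1: issue@1 deps=(None,None) exec_start@1 write@3
I1 mul r2: issue@2 deps=(None,None) exec_start@2 write@5
I2 mul r2: issue@3 deps=(None,None) exec_start@3 write@4
I3 add r1: issue@4 deps=(None,None) exec_start@4 write@5
I4 mul r4: issue@5 deps=(3,None) exec_start@5 write@6
I5 add r3: issue@6 deps=(4,4) exec_start@6 write@8
I6 add r1: issue@7 deps=(3,4) exec_start@7 write@9

Answer: 3 5 4 5 6 8 9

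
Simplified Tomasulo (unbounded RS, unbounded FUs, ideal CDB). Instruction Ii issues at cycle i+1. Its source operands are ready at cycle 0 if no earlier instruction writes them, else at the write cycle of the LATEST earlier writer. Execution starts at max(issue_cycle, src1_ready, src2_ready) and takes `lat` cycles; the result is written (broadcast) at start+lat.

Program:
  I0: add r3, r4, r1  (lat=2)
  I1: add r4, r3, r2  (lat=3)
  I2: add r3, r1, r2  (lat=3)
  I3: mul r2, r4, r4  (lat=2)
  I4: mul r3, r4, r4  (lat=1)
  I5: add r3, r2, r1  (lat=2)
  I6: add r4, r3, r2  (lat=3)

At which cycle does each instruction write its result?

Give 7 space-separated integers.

I0 add r3: issue@1 deps=(None,None) exec_start@1 write@3
I1 add r4: issue@2 deps=(0,None) exec_start@3 write@6
I2 add r3: issue@3 deps=(None,None) exec_start@3 write@6
I3 mul r2: issue@4 deps=(1,1) exec_start@6 write@8
I4 mul r3: issue@5 deps=(1,1) exec_start@6 write@7
I5 add r3: issue@6 deps=(3,None) exec_start@8 write@10
I6 add r4: issue@7 deps=(5,3) exec_start@10 write@13

Answer: 3 6 6 8 7 10 13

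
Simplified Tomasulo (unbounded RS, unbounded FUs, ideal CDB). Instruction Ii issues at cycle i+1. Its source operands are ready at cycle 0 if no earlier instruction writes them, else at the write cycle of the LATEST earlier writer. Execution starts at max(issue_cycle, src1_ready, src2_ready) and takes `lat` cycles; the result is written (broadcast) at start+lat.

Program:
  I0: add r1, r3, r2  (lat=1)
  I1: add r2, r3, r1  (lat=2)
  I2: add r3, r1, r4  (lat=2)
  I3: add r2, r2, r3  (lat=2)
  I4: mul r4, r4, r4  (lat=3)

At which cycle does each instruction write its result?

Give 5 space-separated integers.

Answer: 2 4 5 7 8

Derivation:
I0 add r1: issue@1 deps=(None,None) exec_start@1 write@2
I1 add r2: issue@2 deps=(None,0) exec_start@2 write@4
I2 add r3: issue@3 deps=(0,None) exec_start@3 write@5
I3 add r2: issue@4 deps=(1,2) exec_start@5 write@7
I4 mul r4: issue@5 deps=(None,None) exec_start@5 write@8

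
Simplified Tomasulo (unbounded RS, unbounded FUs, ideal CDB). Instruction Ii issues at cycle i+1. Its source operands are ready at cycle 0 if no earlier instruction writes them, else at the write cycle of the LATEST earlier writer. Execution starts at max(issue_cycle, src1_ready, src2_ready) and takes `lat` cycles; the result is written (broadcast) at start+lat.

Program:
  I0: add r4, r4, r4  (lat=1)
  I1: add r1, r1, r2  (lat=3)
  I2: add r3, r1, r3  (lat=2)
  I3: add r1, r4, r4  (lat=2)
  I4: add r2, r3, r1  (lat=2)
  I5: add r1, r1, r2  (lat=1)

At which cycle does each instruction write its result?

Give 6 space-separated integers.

Answer: 2 5 7 6 9 10

Derivation:
I0 add r4: issue@1 deps=(None,None) exec_start@1 write@2
I1 add r1: issue@2 deps=(None,None) exec_start@2 write@5
I2 add r3: issue@3 deps=(1,None) exec_start@5 write@7
I3 add r1: issue@4 deps=(0,0) exec_start@4 write@6
I4 add r2: issue@5 deps=(2,3) exec_start@7 write@9
I5 add r1: issue@6 deps=(3,4) exec_start@9 write@10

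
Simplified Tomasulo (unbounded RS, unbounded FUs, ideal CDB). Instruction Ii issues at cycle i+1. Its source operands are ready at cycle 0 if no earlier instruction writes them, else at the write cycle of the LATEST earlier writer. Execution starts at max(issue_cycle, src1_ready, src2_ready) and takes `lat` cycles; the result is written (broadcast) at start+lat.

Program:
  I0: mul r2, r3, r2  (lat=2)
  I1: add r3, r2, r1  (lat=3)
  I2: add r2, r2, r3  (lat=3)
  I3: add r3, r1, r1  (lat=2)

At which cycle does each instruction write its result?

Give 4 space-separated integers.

I0 mul r2: issue@1 deps=(None,None) exec_start@1 write@3
I1 add r3: issue@2 deps=(0,None) exec_start@3 write@6
I2 add r2: issue@3 deps=(0,1) exec_start@6 write@9
I3 add r3: issue@4 deps=(None,None) exec_start@4 write@6

Answer: 3 6 9 6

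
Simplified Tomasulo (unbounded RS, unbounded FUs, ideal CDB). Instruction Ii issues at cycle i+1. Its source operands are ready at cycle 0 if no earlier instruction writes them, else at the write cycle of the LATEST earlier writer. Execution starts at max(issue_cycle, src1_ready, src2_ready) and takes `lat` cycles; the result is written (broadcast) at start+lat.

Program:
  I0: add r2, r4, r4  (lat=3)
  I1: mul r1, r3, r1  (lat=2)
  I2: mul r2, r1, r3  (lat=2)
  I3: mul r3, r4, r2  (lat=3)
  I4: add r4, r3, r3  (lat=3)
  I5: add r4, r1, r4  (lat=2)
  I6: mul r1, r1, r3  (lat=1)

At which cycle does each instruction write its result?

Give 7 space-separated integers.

Answer: 4 4 6 9 12 14 10

Derivation:
I0 add r2: issue@1 deps=(None,None) exec_start@1 write@4
I1 mul r1: issue@2 deps=(None,None) exec_start@2 write@4
I2 mul r2: issue@3 deps=(1,None) exec_start@4 write@6
I3 mul r3: issue@4 deps=(None,2) exec_start@6 write@9
I4 add r4: issue@5 deps=(3,3) exec_start@9 write@12
I5 add r4: issue@6 deps=(1,4) exec_start@12 write@14
I6 mul r1: issue@7 deps=(1,3) exec_start@9 write@10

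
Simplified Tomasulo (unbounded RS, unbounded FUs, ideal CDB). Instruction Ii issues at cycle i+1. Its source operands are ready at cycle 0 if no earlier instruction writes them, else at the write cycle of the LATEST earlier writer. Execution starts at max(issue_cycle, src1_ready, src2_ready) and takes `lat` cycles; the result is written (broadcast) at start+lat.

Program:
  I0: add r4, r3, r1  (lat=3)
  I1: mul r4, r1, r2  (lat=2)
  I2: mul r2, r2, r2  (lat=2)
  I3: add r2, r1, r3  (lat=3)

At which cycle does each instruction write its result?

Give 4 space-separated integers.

I0 add r4: issue@1 deps=(None,None) exec_start@1 write@4
I1 mul r4: issue@2 deps=(None,None) exec_start@2 write@4
I2 mul r2: issue@3 deps=(None,None) exec_start@3 write@5
I3 add r2: issue@4 deps=(None,None) exec_start@4 write@7

Answer: 4 4 5 7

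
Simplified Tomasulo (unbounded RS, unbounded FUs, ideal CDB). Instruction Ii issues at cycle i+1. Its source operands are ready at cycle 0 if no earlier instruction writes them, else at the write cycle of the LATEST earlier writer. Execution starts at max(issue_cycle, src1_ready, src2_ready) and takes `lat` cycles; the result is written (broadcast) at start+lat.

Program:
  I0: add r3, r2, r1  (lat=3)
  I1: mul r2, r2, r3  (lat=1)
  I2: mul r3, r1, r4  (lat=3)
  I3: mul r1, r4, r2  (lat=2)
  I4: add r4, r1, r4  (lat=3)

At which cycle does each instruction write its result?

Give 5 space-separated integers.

I0 add r3: issue@1 deps=(None,None) exec_start@1 write@4
I1 mul r2: issue@2 deps=(None,0) exec_start@4 write@5
I2 mul r3: issue@3 deps=(None,None) exec_start@3 write@6
I3 mul r1: issue@4 deps=(None,1) exec_start@5 write@7
I4 add r4: issue@5 deps=(3,None) exec_start@7 write@10

Answer: 4 5 6 7 10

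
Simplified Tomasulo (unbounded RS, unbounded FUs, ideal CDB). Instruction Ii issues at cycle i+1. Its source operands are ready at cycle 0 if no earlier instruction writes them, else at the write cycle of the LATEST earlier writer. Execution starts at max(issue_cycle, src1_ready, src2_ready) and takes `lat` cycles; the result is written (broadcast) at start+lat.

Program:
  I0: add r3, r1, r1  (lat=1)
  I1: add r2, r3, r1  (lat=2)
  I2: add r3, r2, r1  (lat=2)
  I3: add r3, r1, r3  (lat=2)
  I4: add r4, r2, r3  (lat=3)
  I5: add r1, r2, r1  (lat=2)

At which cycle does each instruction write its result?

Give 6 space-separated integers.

I0 add r3: issue@1 deps=(None,None) exec_start@1 write@2
I1 add r2: issue@2 deps=(0,None) exec_start@2 write@4
I2 add r3: issue@3 deps=(1,None) exec_start@4 write@6
I3 add r3: issue@4 deps=(None,2) exec_start@6 write@8
I4 add r4: issue@5 deps=(1,3) exec_start@8 write@11
I5 add r1: issue@6 deps=(1,None) exec_start@6 write@8

Answer: 2 4 6 8 11 8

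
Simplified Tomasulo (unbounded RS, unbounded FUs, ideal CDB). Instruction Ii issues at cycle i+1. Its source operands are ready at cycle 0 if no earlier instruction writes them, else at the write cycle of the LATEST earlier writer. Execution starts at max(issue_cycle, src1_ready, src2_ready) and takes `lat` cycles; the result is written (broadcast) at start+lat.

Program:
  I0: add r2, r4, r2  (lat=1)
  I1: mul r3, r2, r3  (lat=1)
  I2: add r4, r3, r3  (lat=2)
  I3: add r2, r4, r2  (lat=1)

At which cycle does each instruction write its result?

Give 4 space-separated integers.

Answer: 2 3 5 6

Derivation:
I0 add r2: issue@1 deps=(None,None) exec_start@1 write@2
I1 mul r3: issue@2 deps=(0,None) exec_start@2 write@3
I2 add r4: issue@3 deps=(1,1) exec_start@3 write@5
I3 add r2: issue@4 deps=(2,0) exec_start@5 write@6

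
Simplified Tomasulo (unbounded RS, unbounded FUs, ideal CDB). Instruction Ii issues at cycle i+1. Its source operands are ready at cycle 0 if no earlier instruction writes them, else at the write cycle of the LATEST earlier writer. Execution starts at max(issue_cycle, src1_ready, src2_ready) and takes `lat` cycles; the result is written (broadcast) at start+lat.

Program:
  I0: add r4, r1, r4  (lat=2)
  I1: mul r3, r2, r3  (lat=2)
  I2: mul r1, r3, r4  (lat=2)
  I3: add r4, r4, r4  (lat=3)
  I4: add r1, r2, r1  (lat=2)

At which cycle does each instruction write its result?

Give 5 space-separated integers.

Answer: 3 4 6 7 8

Derivation:
I0 add r4: issue@1 deps=(None,None) exec_start@1 write@3
I1 mul r3: issue@2 deps=(None,None) exec_start@2 write@4
I2 mul r1: issue@3 deps=(1,0) exec_start@4 write@6
I3 add r4: issue@4 deps=(0,0) exec_start@4 write@7
I4 add r1: issue@5 deps=(None,2) exec_start@6 write@8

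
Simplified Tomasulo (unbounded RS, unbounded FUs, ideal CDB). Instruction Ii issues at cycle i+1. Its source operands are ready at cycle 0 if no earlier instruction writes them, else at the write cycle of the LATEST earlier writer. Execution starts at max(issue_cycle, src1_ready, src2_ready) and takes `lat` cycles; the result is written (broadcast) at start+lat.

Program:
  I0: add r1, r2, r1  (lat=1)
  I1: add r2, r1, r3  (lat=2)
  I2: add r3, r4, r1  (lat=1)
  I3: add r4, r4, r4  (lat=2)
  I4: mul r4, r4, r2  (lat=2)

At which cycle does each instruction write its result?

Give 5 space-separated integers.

Answer: 2 4 4 6 8

Derivation:
I0 add r1: issue@1 deps=(None,None) exec_start@1 write@2
I1 add r2: issue@2 deps=(0,None) exec_start@2 write@4
I2 add r3: issue@3 deps=(None,0) exec_start@3 write@4
I3 add r4: issue@4 deps=(None,None) exec_start@4 write@6
I4 mul r4: issue@5 deps=(3,1) exec_start@6 write@8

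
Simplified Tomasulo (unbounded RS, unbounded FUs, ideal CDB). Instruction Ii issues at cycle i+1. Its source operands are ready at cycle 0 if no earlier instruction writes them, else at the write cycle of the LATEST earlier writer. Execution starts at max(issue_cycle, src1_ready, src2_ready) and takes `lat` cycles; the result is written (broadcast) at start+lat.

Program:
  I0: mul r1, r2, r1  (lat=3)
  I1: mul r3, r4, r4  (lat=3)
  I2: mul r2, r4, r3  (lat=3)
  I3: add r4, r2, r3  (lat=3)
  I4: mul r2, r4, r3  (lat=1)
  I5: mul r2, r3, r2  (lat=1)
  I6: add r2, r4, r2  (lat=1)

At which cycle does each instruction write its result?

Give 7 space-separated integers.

Answer: 4 5 8 11 12 13 14

Derivation:
I0 mul r1: issue@1 deps=(None,None) exec_start@1 write@4
I1 mul r3: issue@2 deps=(None,None) exec_start@2 write@5
I2 mul r2: issue@3 deps=(None,1) exec_start@5 write@8
I3 add r4: issue@4 deps=(2,1) exec_start@8 write@11
I4 mul r2: issue@5 deps=(3,1) exec_start@11 write@12
I5 mul r2: issue@6 deps=(1,4) exec_start@12 write@13
I6 add r2: issue@7 deps=(3,5) exec_start@13 write@14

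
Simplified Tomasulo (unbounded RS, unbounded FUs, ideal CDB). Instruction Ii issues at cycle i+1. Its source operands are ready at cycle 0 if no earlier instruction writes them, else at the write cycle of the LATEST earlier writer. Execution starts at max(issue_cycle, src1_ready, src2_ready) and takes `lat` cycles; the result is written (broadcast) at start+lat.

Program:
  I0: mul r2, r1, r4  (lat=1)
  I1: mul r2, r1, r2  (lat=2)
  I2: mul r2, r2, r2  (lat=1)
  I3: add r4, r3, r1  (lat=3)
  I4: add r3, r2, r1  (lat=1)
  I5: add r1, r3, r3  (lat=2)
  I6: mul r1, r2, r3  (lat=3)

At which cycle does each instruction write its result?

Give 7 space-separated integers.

Answer: 2 4 5 7 6 8 10

Derivation:
I0 mul r2: issue@1 deps=(None,None) exec_start@1 write@2
I1 mul r2: issue@2 deps=(None,0) exec_start@2 write@4
I2 mul r2: issue@3 deps=(1,1) exec_start@4 write@5
I3 add r4: issue@4 deps=(None,None) exec_start@4 write@7
I4 add r3: issue@5 deps=(2,None) exec_start@5 write@6
I5 add r1: issue@6 deps=(4,4) exec_start@6 write@8
I6 mul r1: issue@7 deps=(2,4) exec_start@7 write@10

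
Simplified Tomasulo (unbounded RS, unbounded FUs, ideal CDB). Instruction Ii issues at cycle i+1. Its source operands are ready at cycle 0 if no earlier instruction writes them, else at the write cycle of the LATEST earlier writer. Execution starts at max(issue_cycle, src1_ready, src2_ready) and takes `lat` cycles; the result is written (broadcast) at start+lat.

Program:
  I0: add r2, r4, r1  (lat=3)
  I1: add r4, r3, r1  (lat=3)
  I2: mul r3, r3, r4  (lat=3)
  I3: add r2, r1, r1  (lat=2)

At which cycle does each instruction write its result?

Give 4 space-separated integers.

I0 add r2: issue@1 deps=(None,None) exec_start@1 write@4
I1 add r4: issue@2 deps=(None,None) exec_start@2 write@5
I2 mul r3: issue@3 deps=(None,1) exec_start@5 write@8
I3 add r2: issue@4 deps=(None,None) exec_start@4 write@6

Answer: 4 5 8 6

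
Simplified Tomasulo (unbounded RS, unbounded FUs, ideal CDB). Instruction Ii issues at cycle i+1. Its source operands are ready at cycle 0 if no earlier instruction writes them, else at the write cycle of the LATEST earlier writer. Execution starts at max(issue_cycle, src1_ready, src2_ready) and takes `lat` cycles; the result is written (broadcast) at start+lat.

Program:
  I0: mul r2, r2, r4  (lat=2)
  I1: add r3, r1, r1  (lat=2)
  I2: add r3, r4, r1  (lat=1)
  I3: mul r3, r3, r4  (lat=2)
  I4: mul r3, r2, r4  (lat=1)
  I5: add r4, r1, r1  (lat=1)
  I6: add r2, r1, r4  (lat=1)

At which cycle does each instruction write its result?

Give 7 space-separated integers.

I0 mul r2: issue@1 deps=(None,None) exec_start@1 write@3
I1 add r3: issue@2 deps=(None,None) exec_start@2 write@4
I2 add r3: issue@3 deps=(None,None) exec_start@3 write@4
I3 mul r3: issue@4 deps=(2,None) exec_start@4 write@6
I4 mul r3: issue@5 deps=(0,None) exec_start@5 write@6
I5 add r4: issue@6 deps=(None,None) exec_start@6 write@7
I6 add r2: issue@7 deps=(None,5) exec_start@7 write@8

Answer: 3 4 4 6 6 7 8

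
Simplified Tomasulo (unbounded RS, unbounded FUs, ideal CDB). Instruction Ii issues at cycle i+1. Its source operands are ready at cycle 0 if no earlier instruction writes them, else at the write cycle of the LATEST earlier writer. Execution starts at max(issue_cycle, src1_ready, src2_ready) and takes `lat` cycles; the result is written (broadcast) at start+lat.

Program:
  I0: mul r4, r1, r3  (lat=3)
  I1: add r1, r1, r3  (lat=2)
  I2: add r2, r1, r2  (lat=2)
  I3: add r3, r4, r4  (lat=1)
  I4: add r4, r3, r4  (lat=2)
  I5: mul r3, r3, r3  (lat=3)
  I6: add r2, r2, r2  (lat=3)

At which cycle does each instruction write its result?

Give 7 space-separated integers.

I0 mul r4: issue@1 deps=(None,None) exec_start@1 write@4
I1 add r1: issue@2 deps=(None,None) exec_start@2 write@4
I2 add r2: issue@3 deps=(1,None) exec_start@4 write@6
I3 add r3: issue@4 deps=(0,0) exec_start@4 write@5
I4 add r4: issue@5 deps=(3,0) exec_start@5 write@7
I5 mul r3: issue@6 deps=(3,3) exec_start@6 write@9
I6 add r2: issue@7 deps=(2,2) exec_start@7 write@10

Answer: 4 4 6 5 7 9 10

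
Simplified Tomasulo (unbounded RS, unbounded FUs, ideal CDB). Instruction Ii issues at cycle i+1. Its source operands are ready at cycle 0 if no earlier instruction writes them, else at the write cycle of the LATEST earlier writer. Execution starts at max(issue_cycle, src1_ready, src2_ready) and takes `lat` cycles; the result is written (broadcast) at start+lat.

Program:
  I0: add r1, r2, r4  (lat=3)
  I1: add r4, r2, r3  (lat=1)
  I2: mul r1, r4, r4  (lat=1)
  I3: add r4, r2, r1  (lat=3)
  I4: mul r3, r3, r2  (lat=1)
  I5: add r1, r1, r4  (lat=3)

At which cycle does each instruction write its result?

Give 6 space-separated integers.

Answer: 4 3 4 7 6 10

Derivation:
I0 add r1: issue@1 deps=(None,None) exec_start@1 write@4
I1 add r4: issue@2 deps=(None,None) exec_start@2 write@3
I2 mul r1: issue@3 deps=(1,1) exec_start@3 write@4
I3 add r4: issue@4 deps=(None,2) exec_start@4 write@7
I4 mul r3: issue@5 deps=(None,None) exec_start@5 write@6
I5 add r1: issue@6 deps=(2,3) exec_start@7 write@10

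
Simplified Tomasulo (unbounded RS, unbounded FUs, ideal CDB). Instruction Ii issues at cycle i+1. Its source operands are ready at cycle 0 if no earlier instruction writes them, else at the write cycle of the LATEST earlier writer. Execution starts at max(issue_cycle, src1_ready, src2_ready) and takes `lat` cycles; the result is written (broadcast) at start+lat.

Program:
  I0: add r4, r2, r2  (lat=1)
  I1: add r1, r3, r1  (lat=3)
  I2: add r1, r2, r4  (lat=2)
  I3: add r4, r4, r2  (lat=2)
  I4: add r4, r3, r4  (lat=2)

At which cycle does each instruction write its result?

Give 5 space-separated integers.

I0 add r4: issue@1 deps=(None,None) exec_start@1 write@2
I1 add r1: issue@2 deps=(None,None) exec_start@2 write@5
I2 add r1: issue@3 deps=(None,0) exec_start@3 write@5
I3 add r4: issue@4 deps=(0,None) exec_start@4 write@6
I4 add r4: issue@5 deps=(None,3) exec_start@6 write@8

Answer: 2 5 5 6 8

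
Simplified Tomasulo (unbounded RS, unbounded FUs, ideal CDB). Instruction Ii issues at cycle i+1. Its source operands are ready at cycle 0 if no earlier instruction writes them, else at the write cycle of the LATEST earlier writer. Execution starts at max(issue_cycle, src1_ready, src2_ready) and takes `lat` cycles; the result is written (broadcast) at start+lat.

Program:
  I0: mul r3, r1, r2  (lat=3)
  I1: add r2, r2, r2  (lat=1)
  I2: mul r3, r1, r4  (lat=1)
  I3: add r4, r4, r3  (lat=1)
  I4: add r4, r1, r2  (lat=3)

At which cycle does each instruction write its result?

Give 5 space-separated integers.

I0 mul r3: issue@1 deps=(None,None) exec_start@1 write@4
I1 add r2: issue@2 deps=(None,None) exec_start@2 write@3
I2 mul r3: issue@3 deps=(None,None) exec_start@3 write@4
I3 add r4: issue@4 deps=(None,2) exec_start@4 write@5
I4 add r4: issue@5 deps=(None,1) exec_start@5 write@8

Answer: 4 3 4 5 8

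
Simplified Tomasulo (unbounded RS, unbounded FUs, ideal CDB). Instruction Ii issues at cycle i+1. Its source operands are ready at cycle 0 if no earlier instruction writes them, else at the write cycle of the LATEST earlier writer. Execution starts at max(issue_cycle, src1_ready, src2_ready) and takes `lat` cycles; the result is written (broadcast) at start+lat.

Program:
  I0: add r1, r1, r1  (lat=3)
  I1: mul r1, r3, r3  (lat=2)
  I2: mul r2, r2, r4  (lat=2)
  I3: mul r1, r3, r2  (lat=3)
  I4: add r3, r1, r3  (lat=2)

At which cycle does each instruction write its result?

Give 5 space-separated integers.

Answer: 4 4 5 8 10

Derivation:
I0 add r1: issue@1 deps=(None,None) exec_start@1 write@4
I1 mul r1: issue@2 deps=(None,None) exec_start@2 write@4
I2 mul r2: issue@3 deps=(None,None) exec_start@3 write@5
I3 mul r1: issue@4 deps=(None,2) exec_start@5 write@8
I4 add r3: issue@5 deps=(3,None) exec_start@8 write@10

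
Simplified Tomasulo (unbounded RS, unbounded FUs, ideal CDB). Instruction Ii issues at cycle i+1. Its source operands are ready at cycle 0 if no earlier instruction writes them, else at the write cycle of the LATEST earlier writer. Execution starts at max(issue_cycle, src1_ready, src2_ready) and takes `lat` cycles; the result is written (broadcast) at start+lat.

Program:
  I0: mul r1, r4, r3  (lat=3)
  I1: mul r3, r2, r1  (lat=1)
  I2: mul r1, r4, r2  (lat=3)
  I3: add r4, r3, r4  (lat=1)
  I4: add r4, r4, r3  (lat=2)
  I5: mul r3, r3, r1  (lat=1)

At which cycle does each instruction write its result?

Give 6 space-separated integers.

Answer: 4 5 6 6 8 7

Derivation:
I0 mul r1: issue@1 deps=(None,None) exec_start@1 write@4
I1 mul r3: issue@2 deps=(None,0) exec_start@4 write@5
I2 mul r1: issue@3 deps=(None,None) exec_start@3 write@6
I3 add r4: issue@4 deps=(1,None) exec_start@5 write@6
I4 add r4: issue@5 deps=(3,1) exec_start@6 write@8
I5 mul r3: issue@6 deps=(1,2) exec_start@6 write@7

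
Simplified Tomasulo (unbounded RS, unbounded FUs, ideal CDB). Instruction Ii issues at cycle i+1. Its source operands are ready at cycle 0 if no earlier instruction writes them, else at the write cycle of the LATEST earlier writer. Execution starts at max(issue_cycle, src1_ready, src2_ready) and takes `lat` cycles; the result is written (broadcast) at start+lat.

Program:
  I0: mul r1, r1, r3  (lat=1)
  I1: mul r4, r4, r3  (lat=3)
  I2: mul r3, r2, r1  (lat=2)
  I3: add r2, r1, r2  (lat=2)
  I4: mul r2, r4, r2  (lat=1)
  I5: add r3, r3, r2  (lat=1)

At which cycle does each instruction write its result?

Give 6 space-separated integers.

I0 mul r1: issue@1 deps=(None,None) exec_start@1 write@2
I1 mul r4: issue@2 deps=(None,None) exec_start@2 write@5
I2 mul r3: issue@3 deps=(None,0) exec_start@3 write@5
I3 add r2: issue@4 deps=(0,None) exec_start@4 write@6
I4 mul r2: issue@5 deps=(1,3) exec_start@6 write@7
I5 add r3: issue@6 deps=(2,4) exec_start@7 write@8

Answer: 2 5 5 6 7 8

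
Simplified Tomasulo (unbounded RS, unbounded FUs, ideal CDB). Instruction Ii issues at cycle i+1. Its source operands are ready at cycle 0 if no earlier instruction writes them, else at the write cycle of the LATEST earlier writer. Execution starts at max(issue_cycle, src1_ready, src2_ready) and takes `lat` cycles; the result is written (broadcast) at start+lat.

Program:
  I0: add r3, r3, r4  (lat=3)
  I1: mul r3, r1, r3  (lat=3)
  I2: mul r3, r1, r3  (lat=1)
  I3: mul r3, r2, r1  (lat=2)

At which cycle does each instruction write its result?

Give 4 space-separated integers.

I0 add r3: issue@1 deps=(None,None) exec_start@1 write@4
I1 mul r3: issue@2 deps=(None,0) exec_start@4 write@7
I2 mul r3: issue@3 deps=(None,1) exec_start@7 write@8
I3 mul r3: issue@4 deps=(None,None) exec_start@4 write@6

Answer: 4 7 8 6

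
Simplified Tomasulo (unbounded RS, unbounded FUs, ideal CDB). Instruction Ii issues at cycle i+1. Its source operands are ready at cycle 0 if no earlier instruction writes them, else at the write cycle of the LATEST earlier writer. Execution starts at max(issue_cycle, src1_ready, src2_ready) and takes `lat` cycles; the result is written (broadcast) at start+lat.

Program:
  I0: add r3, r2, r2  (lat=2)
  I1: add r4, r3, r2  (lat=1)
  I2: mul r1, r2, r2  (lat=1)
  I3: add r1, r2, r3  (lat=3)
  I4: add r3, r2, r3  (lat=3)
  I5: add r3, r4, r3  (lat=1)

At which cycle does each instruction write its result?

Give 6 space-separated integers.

Answer: 3 4 4 7 8 9

Derivation:
I0 add r3: issue@1 deps=(None,None) exec_start@1 write@3
I1 add r4: issue@2 deps=(0,None) exec_start@3 write@4
I2 mul r1: issue@3 deps=(None,None) exec_start@3 write@4
I3 add r1: issue@4 deps=(None,0) exec_start@4 write@7
I4 add r3: issue@5 deps=(None,0) exec_start@5 write@8
I5 add r3: issue@6 deps=(1,4) exec_start@8 write@9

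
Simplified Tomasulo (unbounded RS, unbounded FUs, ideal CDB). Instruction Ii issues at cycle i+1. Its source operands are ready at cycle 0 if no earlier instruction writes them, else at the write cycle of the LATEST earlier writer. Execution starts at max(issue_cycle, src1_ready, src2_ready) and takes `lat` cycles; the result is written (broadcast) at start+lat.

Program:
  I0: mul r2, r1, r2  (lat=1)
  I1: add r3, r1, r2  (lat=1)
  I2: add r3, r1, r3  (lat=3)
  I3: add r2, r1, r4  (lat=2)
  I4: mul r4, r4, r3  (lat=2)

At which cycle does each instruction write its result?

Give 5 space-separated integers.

Answer: 2 3 6 6 8

Derivation:
I0 mul r2: issue@1 deps=(None,None) exec_start@1 write@2
I1 add r3: issue@2 deps=(None,0) exec_start@2 write@3
I2 add r3: issue@3 deps=(None,1) exec_start@3 write@6
I3 add r2: issue@4 deps=(None,None) exec_start@4 write@6
I4 mul r4: issue@5 deps=(None,2) exec_start@6 write@8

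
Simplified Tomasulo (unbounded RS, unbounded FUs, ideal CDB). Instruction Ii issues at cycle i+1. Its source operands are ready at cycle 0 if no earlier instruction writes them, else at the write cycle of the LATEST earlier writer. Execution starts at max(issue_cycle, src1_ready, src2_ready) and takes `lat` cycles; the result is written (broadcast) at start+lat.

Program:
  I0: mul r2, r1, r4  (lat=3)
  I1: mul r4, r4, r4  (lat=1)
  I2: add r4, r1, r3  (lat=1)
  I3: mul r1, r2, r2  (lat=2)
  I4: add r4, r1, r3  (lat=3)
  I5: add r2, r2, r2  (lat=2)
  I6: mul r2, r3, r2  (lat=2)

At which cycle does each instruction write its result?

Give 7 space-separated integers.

I0 mul r2: issue@1 deps=(None,None) exec_start@1 write@4
I1 mul r4: issue@2 deps=(None,None) exec_start@2 write@3
I2 add r4: issue@3 deps=(None,None) exec_start@3 write@4
I3 mul r1: issue@4 deps=(0,0) exec_start@4 write@6
I4 add r4: issue@5 deps=(3,None) exec_start@6 write@9
I5 add r2: issue@6 deps=(0,0) exec_start@6 write@8
I6 mul r2: issue@7 deps=(None,5) exec_start@8 write@10

Answer: 4 3 4 6 9 8 10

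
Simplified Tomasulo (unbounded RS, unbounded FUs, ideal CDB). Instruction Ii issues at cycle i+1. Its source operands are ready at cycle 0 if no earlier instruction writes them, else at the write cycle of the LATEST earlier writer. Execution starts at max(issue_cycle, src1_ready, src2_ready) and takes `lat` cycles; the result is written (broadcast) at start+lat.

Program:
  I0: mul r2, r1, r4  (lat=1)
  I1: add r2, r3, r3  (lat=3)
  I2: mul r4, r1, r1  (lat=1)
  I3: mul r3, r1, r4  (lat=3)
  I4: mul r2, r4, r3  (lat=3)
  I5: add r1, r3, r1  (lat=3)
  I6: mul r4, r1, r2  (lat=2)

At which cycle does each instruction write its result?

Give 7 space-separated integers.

Answer: 2 5 4 7 10 10 12

Derivation:
I0 mul r2: issue@1 deps=(None,None) exec_start@1 write@2
I1 add r2: issue@2 deps=(None,None) exec_start@2 write@5
I2 mul r4: issue@3 deps=(None,None) exec_start@3 write@4
I3 mul r3: issue@4 deps=(None,2) exec_start@4 write@7
I4 mul r2: issue@5 deps=(2,3) exec_start@7 write@10
I5 add r1: issue@6 deps=(3,None) exec_start@7 write@10
I6 mul r4: issue@7 deps=(5,4) exec_start@10 write@12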